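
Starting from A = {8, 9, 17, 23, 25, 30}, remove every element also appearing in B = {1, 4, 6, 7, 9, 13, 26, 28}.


A \ B = elements in A but not in B
A = {8, 9, 17, 23, 25, 30}
B = {1, 4, 6, 7, 9, 13, 26, 28}
Remove from A any elements in B
A \ B = {8, 17, 23, 25, 30}

A \ B = {8, 17, 23, 25, 30}


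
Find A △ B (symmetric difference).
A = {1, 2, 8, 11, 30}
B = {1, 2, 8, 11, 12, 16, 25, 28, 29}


A △ B = (A \ B) ∪ (B \ A) = elements in exactly one of A or B
A \ B = {30}
B \ A = {12, 16, 25, 28, 29}
A △ B = {12, 16, 25, 28, 29, 30}

A △ B = {12, 16, 25, 28, 29, 30}


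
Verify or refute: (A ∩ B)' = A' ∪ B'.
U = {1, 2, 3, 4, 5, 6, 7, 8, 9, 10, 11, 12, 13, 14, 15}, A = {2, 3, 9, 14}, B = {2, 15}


LHS: A ∩ B = {2}
(A ∩ B)' = U \ (A ∩ B) = {1, 3, 4, 5, 6, 7, 8, 9, 10, 11, 12, 13, 14, 15}
A' = {1, 4, 5, 6, 7, 8, 10, 11, 12, 13, 15}, B' = {1, 3, 4, 5, 6, 7, 8, 9, 10, 11, 12, 13, 14}
Claimed RHS: A' ∪ B' = {1, 3, 4, 5, 6, 7, 8, 9, 10, 11, 12, 13, 14, 15}
Identity is VALID: LHS = RHS = {1, 3, 4, 5, 6, 7, 8, 9, 10, 11, 12, 13, 14, 15} ✓

Identity is valid. (A ∩ B)' = A' ∪ B' = {1, 3, 4, 5, 6, 7, 8, 9, 10, 11, 12, 13, 14, 15}


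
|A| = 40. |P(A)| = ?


Number of subsets = 2^n
= 2^40
= 1099511627776

|P(A)| = 1099511627776


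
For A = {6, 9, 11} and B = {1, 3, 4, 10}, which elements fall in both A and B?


A = {6, 9, 11}
B = {1, 3, 4, 10}
Region: in both A and B
Elements: ∅

Elements in both A and B: ∅


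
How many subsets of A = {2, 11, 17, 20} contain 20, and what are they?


A subset of A contains 20 iff the remaining 3 elements form any subset of A \ {20}.
Count: 2^(n-1) = 2^3 = 8
Subsets containing 20: {20}, {2, 20}, {11, 20}, {17, 20}, {2, 11, 20}, {2, 17, 20}, {11, 17, 20}, {2, 11, 17, 20}

Subsets containing 20 (8 total): {20}, {2, 20}, {11, 20}, {17, 20}, {2, 11, 20}, {2, 17, 20}, {11, 17, 20}, {2, 11, 17, 20}


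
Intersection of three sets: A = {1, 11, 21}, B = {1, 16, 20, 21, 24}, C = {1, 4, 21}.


A ∩ B = {1, 21}
(A ∩ B) ∩ C = {1, 21}

A ∩ B ∩ C = {1, 21}


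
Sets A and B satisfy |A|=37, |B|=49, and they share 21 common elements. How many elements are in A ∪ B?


|A ∪ B| = |A| + |B| - |A ∩ B|
= 37 + 49 - 21
= 65

|A ∪ B| = 65


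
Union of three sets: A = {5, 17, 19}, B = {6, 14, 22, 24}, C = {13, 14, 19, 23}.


A ∪ B = {5, 6, 14, 17, 19, 22, 24}
(A ∪ B) ∪ C = {5, 6, 13, 14, 17, 19, 22, 23, 24}

A ∪ B ∪ C = {5, 6, 13, 14, 17, 19, 22, 23, 24}


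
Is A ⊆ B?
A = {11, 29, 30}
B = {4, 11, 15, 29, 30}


A ⊆ B means every element of A is in B.
All elements of A are in B.
So A ⊆ B.

Yes, A ⊆ B


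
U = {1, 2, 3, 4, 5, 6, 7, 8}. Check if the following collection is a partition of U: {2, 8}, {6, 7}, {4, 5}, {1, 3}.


A partition requires: (1) non-empty parts, (2) pairwise disjoint, (3) union = U
Parts: {2, 8}, {6, 7}, {4, 5}, {1, 3}
Union of parts: {1, 2, 3, 4, 5, 6, 7, 8}
U = {1, 2, 3, 4, 5, 6, 7, 8}
All non-empty? True
Pairwise disjoint? True
Covers U? True

Yes, valid partition


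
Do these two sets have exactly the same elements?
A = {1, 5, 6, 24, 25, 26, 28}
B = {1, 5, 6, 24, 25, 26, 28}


Two sets are equal iff they have exactly the same elements.
A = {1, 5, 6, 24, 25, 26, 28}
B = {1, 5, 6, 24, 25, 26, 28}
Same elements → A = B

Yes, A = B


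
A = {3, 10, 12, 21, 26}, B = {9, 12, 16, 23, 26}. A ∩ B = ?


A ∩ B = elements in both A and B
A = {3, 10, 12, 21, 26}
B = {9, 12, 16, 23, 26}
A ∩ B = {12, 26}

A ∩ B = {12, 26}


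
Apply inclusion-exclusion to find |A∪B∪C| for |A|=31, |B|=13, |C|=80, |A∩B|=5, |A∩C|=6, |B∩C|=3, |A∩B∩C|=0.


|A∪B∪C| = |A|+|B|+|C| - |A∩B|-|A∩C|-|B∩C| + |A∩B∩C|
= 31+13+80 - 5-6-3 + 0
= 124 - 14 + 0
= 110

|A ∪ B ∪ C| = 110


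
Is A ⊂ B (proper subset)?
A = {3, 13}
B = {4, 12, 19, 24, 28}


A ⊂ B requires: A ⊆ B AND A ≠ B.
A ⊆ B? No
A ⊄ B, so A is not a proper subset.

No, A is not a proper subset of B


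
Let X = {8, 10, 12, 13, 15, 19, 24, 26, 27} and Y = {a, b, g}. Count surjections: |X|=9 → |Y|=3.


n = |X| = 9, k = |Y| = 3. Surjections via inclusion-exclusion:
S(n,k) = Σ(-1)^i × C(k,i) × (k-i)^n, i=0 to k
i=0: (-1)^0×C(3,0)×3^9 = 19683
i=1: (-1)^1×C(3,1)×2^9 = -1536
i=2: (-1)^2×C(3,2)×1^9 = 3
i=3: (-1)^3×C(3,3)×0^9 = 0
Total = 18150

Number of surjections = 18150


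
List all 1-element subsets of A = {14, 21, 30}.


|A| = 3, so A has C(3,1) = 3 subsets of size 1.
Enumerate by choosing 1 elements from A at a time:
{14}, {21}, {30}

1-element subsets (3 total): {14}, {21}, {30}


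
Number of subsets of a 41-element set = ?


Number of subsets = 2^n
= 2^41
= 2199023255552

|P(A)| = 2199023255552


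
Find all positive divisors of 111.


Checking each candidate:
Condition: positive divisors of 111
Result = {1, 3, 37, 111}

{1, 3, 37, 111}


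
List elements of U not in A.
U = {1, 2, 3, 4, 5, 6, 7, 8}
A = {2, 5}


Aᶜ = U \ A = elements in U but not in A
U = {1, 2, 3, 4, 5, 6, 7, 8}
A = {2, 5}
Aᶜ = {1, 3, 4, 6, 7, 8}

Aᶜ = {1, 3, 4, 6, 7, 8}


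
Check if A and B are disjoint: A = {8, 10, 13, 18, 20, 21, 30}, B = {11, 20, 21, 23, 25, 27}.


Disjoint means A ∩ B = ∅.
A ∩ B = {20, 21}
A ∩ B ≠ ∅, so A and B are NOT disjoint.

No, A and B are not disjoint (A ∩ B = {20, 21})


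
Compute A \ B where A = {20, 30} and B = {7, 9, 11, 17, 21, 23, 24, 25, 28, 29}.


A \ B = elements in A but not in B
A = {20, 30}
B = {7, 9, 11, 17, 21, 23, 24, 25, 28, 29}
Remove from A any elements in B
A \ B = {20, 30}

A \ B = {20, 30}


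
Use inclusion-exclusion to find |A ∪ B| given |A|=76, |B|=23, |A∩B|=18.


|A ∪ B| = |A| + |B| - |A ∩ B|
= 76 + 23 - 18
= 81

|A ∪ B| = 81


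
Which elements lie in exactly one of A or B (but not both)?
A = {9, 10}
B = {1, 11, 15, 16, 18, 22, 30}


A △ B = (A \ B) ∪ (B \ A) = elements in exactly one of A or B
A \ B = {9, 10}
B \ A = {1, 11, 15, 16, 18, 22, 30}
A △ B = {1, 9, 10, 11, 15, 16, 18, 22, 30}

A △ B = {1, 9, 10, 11, 15, 16, 18, 22, 30}


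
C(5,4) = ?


C(n,k) = n! / (k!(n-k)!)
C(5,4) = 5! / (4!1!)
= 5

C(5,4) = 5


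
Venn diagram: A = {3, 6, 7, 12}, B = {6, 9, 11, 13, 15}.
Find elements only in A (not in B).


A = {3, 6, 7, 12}
B = {6, 9, 11, 13, 15}
Region: only in A (not in B)
Elements: {3, 7, 12}

Elements only in A (not in B): {3, 7, 12}


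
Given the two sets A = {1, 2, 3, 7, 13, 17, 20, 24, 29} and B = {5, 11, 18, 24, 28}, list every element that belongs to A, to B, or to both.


A ∪ B = all elements in A or B (or both)
A = {1, 2, 3, 7, 13, 17, 20, 24, 29}
B = {5, 11, 18, 24, 28}
A ∪ B = {1, 2, 3, 5, 7, 11, 13, 17, 18, 20, 24, 28, 29}

A ∪ B = {1, 2, 3, 5, 7, 11, 13, 17, 18, 20, 24, 28, 29}


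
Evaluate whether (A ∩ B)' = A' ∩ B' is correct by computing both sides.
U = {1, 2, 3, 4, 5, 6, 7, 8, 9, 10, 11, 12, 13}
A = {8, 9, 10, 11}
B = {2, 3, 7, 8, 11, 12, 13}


LHS: A ∩ B = {8, 11}
(A ∩ B)' = U \ (A ∩ B) = {1, 2, 3, 4, 5, 6, 7, 9, 10, 12, 13}
A' = {1, 2, 3, 4, 5, 6, 7, 12, 13}, B' = {1, 4, 5, 6, 9, 10}
Claimed RHS: A' ∩ B' = {1, 4, 5, 6}
Identity is INVALID: LHS = {1, 2, 3, 4, 5, 6, 7, 9, 10, 12, 13} but the RHS claimed here equals {1, 4, 5, 6}. The correct form is (A ∩ B)' = A' ∪ B'.

Identity is invalid: (A ∩ B)' = {1, 2, 3, 4, 5, 6, 7, 9, 10, 12, 13} but A' ∩ B' = {1, 4, 5, 6}. The correct De Morgan law is (A ∩ B)' = A' ∪ B'.


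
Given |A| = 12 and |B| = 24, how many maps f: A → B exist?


Each of |A| = 12 inputs maps to any of |B| = 24 outputs.
# functions = |B|^|A| = 24^12
= 36520347436056576

Number of functions = 36520347436056576


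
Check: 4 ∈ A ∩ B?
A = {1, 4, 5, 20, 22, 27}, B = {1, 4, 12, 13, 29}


A = {1, 4, 5, 20, 22, 27}, B = {1, 4, 12, 13, 29}
A ∩ B = elements in both A and B
A ∩ B = {1, 4}
Checking if 4 ∈ A ∩ B
4 is in A ∩ B → True

4 ∈ A ∩ B


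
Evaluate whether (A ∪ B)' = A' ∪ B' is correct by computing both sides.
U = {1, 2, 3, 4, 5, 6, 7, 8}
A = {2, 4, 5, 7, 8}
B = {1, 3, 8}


LHS: A ∪ B = {1, 2, 3, 4, 5, 7, 8}
(A ∪ B)' = U \ (A ∪ B) = {6}
A' = {1, 3, 6}, B' = {2, 4, 5, 6, 7}
Claimed RHS: A' ∪ B' = {1, 2, 3, 4, 5, 6, 7}
Identity is INVALID: LHS = {6} but the RHS claimed here equals {1, 2, 3, 4, 5, 6, 7}. The correct form is (A ∪ B)' = A' ∩ B'.

Identity is invalid: (A ∪ B)' = {6} but A' ∪ B' = {1, 2, 3, 4, 5, 6, 7}. The correct De Morgan law is (A ∪ B)' = A' ∩ B'.


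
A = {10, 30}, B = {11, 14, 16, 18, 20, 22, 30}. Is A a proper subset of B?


A ⊂ B requires: A ⊆ B AND A ≠ B.
A ⊆ B? No
A ⊄ B, so A is not a proper subset.

No, A is not a proper subset of B


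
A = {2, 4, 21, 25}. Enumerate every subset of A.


|A| = 4, so |P(A)| = 2^4 = 16
Enumerate subsets by cardinality (0 to 4):
∅, {2}, {4}, {21}, {25}, {2, 4}, {2, 21}, {2, 25}, {4, 21}, {4, 25}, {21, 25}, {2, 4, 21}, {2, 4, 25}, {2, 21, 25}, {4, 21, 25}, {2, 4, 21, 25}

P(A) has 16 subsets: ∅, {2}, {4}, {21}, {25}, {2, 4}, {2, 21}, {2, 25}, {4, 21}, {4, 25}, {21, 25}, {2, 4, 21}, {2, 4, 25}, {2, 21, 25}, {4, 21, 25}, {2, 4, 21, 25}


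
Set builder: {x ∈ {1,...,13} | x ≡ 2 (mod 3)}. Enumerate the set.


Checking each candidate:
Condition: x in {1,...,13} with x ≡ 2 (mod 3)
Result = {2, 5, 8, 11}

{2, 5, 8, 11}


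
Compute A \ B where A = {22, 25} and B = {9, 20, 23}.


A \ B = elements in A but not in B
A = {22, 25}
B = {9, 20, 23}
Remove from A any elements in B
A \ B = {22, 25}

A \ B = {22, 25}


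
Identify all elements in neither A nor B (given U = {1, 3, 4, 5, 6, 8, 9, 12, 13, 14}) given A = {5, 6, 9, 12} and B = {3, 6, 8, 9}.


A = {5, 6, 9, 12}
B = {3, 6, 8, 9}
Region: in neither A nor B (given U = {1, 3, 4, 5, 6, 8, 9, 12, 13, 14})
Elements: {1, 4, 13, 14}

Elements in neither A nor B (given U = {1, 3, 4, 5, 6, 8, 9, 12, 13, 14}): {1, 4, 13, 14}


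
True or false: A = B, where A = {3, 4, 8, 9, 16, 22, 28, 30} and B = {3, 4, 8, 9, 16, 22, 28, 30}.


Two sets are equal iff they have exactly the same elements.
A = {3, 4, 8, 9, 16, 22, 28, 30}
B = {3, 4, 8, 9, 16, 22, 28, 30}
Same elements → A = B

Yes, A = B


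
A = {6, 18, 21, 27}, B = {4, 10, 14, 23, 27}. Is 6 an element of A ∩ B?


A = {6, 18, 21, 27}, B = {4, 10, 14, 23, 27}
A ∩ B = elements in both A and B
A ∩ B = {27}
Checking if 6 ∈ A ∩ B
6 is not in A ∩ B → False

6 ∉ A ∩ B


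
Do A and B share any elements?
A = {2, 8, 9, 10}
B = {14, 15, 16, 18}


Disjoint means A ∩ B = ∅.
A ∩ B = ∅
A ∩ B = ∅, so A and B are disjoint.

No — A and B share no elements (A ∩ B = ∅), so they are disjoint


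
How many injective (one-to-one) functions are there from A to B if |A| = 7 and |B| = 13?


An injection sends each of |A| = 7 inputs to a distinct output in B.
# injections = |B|·(|B|-1)·…·(|B|-|A|+1) = 13! / (13 - 7)!
= 13 × 12 × 11 × 10 × 9 × 8 × 7
= 8648640

Number of injections = 8648640


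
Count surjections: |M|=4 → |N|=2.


n = |M| = 4, k = |N| = 2. Surjections via inclusion-exclusion:
S(n,k) = Σ(-1)^i × C(k,i) × (k-i)^n, i=0 to k
i=0: (-1)^0×C(2,0)×2^4 = 16
i=1: (-1)^1×C(2,1)×1^4 = -2
i=2: (-1)^2×C(2,2)×0^4 = 0
Total = 14

Number of surjections = 14


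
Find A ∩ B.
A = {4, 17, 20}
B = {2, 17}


A ∩ B = elements in both A and B
A = {4, 17, 20}
B = {2, 17}
A ∩ B = {17}

A ∩ B = {17}


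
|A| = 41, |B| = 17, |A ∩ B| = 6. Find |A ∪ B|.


|A ∪ B| = |A| + |B| - |A ∩ B|
= 41 + 17 - 6
= 52

|A ∪ B| = 52


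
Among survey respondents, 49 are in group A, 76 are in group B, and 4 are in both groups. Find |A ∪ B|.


|A ∪ B| = |A| + |B| - |A ∩ B|
= 49 + 76 - 4
= 121

|A ∪ B| = 121


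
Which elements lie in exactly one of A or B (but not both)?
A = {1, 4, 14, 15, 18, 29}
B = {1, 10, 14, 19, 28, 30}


A △ B = (A \ B) ∪ (B \ A) = elements in exactly one of A or B
A \ B = {4, 15, 18, 29}
B \ A = {10, 19, 28, 30}
A △ B = {4, 10, 15, 18, 19, 28, 29, 30}

A △ B = {4, 10, 15, 18, 19, 28, 29, 30}


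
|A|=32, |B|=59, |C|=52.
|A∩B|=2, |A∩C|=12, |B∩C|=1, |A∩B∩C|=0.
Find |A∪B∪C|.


|A∪B∪C| = |A|+|B|+|C| - |A∩B|-|A∩C|-|B∩C| + |A∩B∩C|
= 32+59+52 - 2-12-1 + 0
= 143 - 15 + 0
= 128

|A ∪ B ∪ C| = 128


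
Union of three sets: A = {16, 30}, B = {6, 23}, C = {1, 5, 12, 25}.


A ∪ B = {6, 16, 23, 30}
(A ∪ B) ∪ C = {1, 5, 6, 12, 16, 23, 25, 30}

A ∪ B ∪ C = {1, 5, 6, 12, 16, 23, 25, 30}


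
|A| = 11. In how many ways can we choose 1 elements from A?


C(n,k) = n! / (k!(n-k)!)
C(11,1) = 11! / (1!10!)
= 11

C(11,1) = 11


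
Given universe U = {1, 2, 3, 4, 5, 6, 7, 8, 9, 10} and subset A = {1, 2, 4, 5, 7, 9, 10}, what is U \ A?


Aᶜ = U \ A = elements in U but not in A
U = {1, 2, 3, 4, 5, 6, 7, 8, 9, 10}
A = {1, 2, 4, 5, 7, 9, 10}
Aᶜ = {3, 6, 8}

Aᶜ = {3, 6, 8}


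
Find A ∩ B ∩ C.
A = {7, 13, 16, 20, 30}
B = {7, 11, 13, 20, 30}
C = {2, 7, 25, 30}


A ∩ B = {7, 13, 20, 30}
(A ∩ B) ∩ C = {7, 30}

A ∩ B ∩ C = {7, 30}


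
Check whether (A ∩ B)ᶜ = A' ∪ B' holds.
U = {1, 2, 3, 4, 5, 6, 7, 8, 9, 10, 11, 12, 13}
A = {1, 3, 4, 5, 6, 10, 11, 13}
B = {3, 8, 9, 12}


LHS: A ∩ B = {3}
(A ∩ B)' = U \ (A ∩ B) = {1, 2, 4, 5, 6, 7, 8, 9, 10, 11, 12, 13}
A' = {2, 7, 8, 9, 12}, B' = {1, 2, 4, 5, 6, 7, 10, 11, 13}
Claimed RHS: A' ∪ B' = {1, 2, 4, 5, 6, 7, 8, 9, 10, 11, 12, 13}
Identity is VALID: LHS = RHS = {1, 2, 4, 5, 6, 7, 8, 9, 10, 11, 12, 13} ✓

Identity is valid. (A ∩ B)' = A' ∪ B' = {1, 2, 4, 5, 6, 7, 8, 9, 10, 11, 12, 13}


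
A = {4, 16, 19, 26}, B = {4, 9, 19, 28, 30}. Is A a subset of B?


A ⊆ B means every element of A is in B.
Elements in A not in B: {16, 26}
So A ⊄ B.

No, A ⊄ B


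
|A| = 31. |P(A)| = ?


Number of subsets = 2^n
= 2^31
= 2147483648

|P(A)| = 2147483648


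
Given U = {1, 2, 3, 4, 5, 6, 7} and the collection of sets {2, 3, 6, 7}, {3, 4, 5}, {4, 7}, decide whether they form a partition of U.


A partition requires: (1) non-empty parts, (2) pairwise disjoint, (3) union = U
Parts: {2, 3, 6, 7}, {3, 4, 5}, {4, 7}
Union of parts: {2, 3, 4, 5, 6, 7}
U = {1, 2, 3, 4, 5, 6, 7}
All non-empty? True
Pairwise disjoint? False
Covers U? False

No, not a valid partition


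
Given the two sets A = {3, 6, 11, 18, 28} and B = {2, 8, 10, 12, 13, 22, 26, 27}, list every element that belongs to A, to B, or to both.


A ∪ B = all elements in A or B (or both)
A = {3, 6, 11, 18, 28}
B = {2, 8, 10, 12, 13, 22, 26, 27}
A ∪ B = {2, 3, 6, 8, 10, 11, 12, 13, 18, 22, 26, 27, 28}

A ∪ B = {2, 3, 6, 8, 10, 11, 12, 13, 18, 22, 26, 27, 28}


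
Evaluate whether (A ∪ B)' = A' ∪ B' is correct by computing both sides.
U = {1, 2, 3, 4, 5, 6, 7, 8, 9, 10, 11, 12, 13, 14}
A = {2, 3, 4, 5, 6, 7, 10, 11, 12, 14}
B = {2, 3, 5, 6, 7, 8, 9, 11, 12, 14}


LHS: A ∪ B = {2, 3, 4, 5, 6, 7, 8, 9, 10, 11, 12, 14}
(A ∪ B)' = U \ (A ∪ B) = {1, 13}
A' = {1, 8, 9, 13}, B' = {1, 4, 10, 13}
Claimed RHS: A' ∪ B' = {1, 4, 8, 9, 10, 13}
Identity is INVALID: LHS = {1, 13} but the RHS claimed here equals {1, 4, 8, 9, 10, 13}. The correct form is (A ∪ B)' = A' ∩ B'.

Identity is invalid: (A ∪ B)' = {1, 13} but A' ∪ B' = {1, 4, 8, 9, 10, 13}. The correct De Morgan law is (A ∪ B)' = A' ∩ B'.


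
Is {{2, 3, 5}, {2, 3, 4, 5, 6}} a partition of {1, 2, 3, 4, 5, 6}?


A partition requires: (1) non-empty parts, (2) pairwise disjoint, (3) union = U
Parts: {2, 3, 5}, {2, 3, 4, 5, 6}
Union of parts: {2, 3, 4, 5, 6}
U = {1, 2, 3, 4, 5, 6}
All non-empty? True
Pairwise disjoint? False
Covers U? False

No, not a valid partition


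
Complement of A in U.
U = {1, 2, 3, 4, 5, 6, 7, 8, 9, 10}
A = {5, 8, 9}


Aᶜ = U \ A = elements in U but not in A
U = {1, 2, 3, 4, 5, 6, 7, 8, 9, 10}
A = {5, 8, 9}
Aᶜ = {1, 2, 3, 4, 6, 7, 10}

Aᶜ = {1, 2, 3, 4, 6, 7, 10}


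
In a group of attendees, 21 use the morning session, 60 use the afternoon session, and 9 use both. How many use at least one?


|A ∪ B| = |A| + |B| - |A ∩ B|
= 21 + 60 - 9
= 72

|A ∪ B| = 72


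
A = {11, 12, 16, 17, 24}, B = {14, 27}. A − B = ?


A \ B = elements in A but not in B
A = {11, 12, 16, 17, 24}
B = {14, 27}
Remove from A any elements in B
A \ B = {11, 12, 16, 17, 24}

A \ B = {11, 12, 16, 17, 24}


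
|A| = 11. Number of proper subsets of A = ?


Total subsets = 2^n = 2^11 = 2048
Proper subsets exclude the set itself: 2^n - 1
= 2048 - 1
= 2047

Number of proper subsets = 2047


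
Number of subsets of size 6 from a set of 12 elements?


C(n,k) = n! / (k!(n-k)!)
C(12,6) = 12! / (6!6!)
= 924

C(12,6) = 924


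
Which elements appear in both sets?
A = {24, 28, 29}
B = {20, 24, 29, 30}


A ∩ B = elements in both A and B
A = {24, 28, 29}
B = {20, 24, 29, 30}
A ∩ B = {24, 29}

A ∩ B = {24, 29}


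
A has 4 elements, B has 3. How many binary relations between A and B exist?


A relation from A to B is any subset of A × B.
|A × B| = 4 × 3 = 12
# relations = 2^|A × B| = 2^12 = 4096

Number of relations = 4096


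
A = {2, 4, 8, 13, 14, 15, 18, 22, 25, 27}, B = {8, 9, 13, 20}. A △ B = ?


A △ B = (A \ B) ∪ (B \ A) = elements in exactly one of A or B
A \ B = {2, 4, 14, 15, 18, 22, 25, 27}
B \ A = {9, 20}
A △ B = {2, 4, 9, 14, 15, 18, 20, 22, 25, 27}

A △ B = {2, 4, 9, 14, 15, 18, 20, 22, 25, 27}


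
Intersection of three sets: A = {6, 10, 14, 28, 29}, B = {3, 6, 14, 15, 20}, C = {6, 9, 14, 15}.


A ∩ B = {6, 14}
(A ∩ B) ∩ C = {6, 14}

A ∩ B ∩ C = {6, 14}


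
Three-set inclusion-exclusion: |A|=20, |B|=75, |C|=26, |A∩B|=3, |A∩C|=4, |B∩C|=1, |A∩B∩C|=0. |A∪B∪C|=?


|A∪B∪C| = |A|+|B|+|C| - |A∩B|-|A∩C|-|B∩C| + |A∩B∩C|
= 20+75+26 - 3-4-1 + 0
= 121 - 8 + 0
= 113

|A ∪ B ∪ C| = 113


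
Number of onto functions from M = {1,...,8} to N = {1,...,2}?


n = |M| = 8, k = |N| = 2. Surjections via inclusion-exclusion:
S(n,k) = Σ(-1)^i × C(k,i) × (k-i)^n, i=0 to k
i=0: (-1)^0×C(2,0)×2^8 = 256
i=1: (-1)^1×C(2,1)×1^8 = -2
i=2: (-1)^2×C(2,2)×0^8 = 0
Total = 254

Number of surjections = 254


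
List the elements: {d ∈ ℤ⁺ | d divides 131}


Checking each candidate:
Condition: positive divisors of 131
Result = {1, 131}

{1, 131}


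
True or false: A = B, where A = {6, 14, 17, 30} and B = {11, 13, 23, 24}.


Two sets are equal iff they have exactly the same elements.
A = {6, 14, 17, 30}
B = {11, 13, 23, 24}
Differences: {6, 11, 13, 14, 17, 23, 24, 30}
A ≠ B

No, A ≠ B


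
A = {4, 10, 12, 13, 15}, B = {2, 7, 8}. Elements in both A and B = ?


A = {4, 10, 12, 13, 15}
B = {2, 7, 8}
Region: in both A and B
Elements: ∅

Elements in both A and B: ∅


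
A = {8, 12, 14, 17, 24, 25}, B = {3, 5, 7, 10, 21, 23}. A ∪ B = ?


A ∪ B = all elements in A or B (or both)
A = {8, 12, 14, 17, 24, 25}
B = {3, 5, 7, 10, 21, 23}
A ∪ B = {3, 5, 7, 8, 10, 12, 14, 17, 21, 23, 24, 25}

A ∪ B = {3, 5, 7, 8, 10, 12, 14, 17, 21, 23, 24, 25}


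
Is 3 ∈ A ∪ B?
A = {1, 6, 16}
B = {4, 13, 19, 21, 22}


A = {1, 6, 16}, B = {4, 13, 19, 21, 22}
A ∪ B = all elements in A or B
A ∪ B = {1, 4, 6, 13, 16, 19, 21, 22}
Checking if 3 ∈ A ∪ B
3 is not in A ∪ B → False

3 ∉ A ∪ B


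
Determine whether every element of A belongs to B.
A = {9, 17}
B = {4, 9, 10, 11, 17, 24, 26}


A ⊆ B means every element of A is in B.
All elements of A are in B.
So A ⊆ B.

Yes, A ⊆ B


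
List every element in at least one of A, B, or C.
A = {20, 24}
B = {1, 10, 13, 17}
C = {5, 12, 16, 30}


A ∪ B = {1, 10, 13, 17, 20, 24}
(A ∪ B) ∪ C = {1, 5, 10, 12, 13, 16, 17, 20, 24, 30}

A ∪ B ∪ C = {1, 5, 10, 12, 13, 16, 17, 20, 24, 30}


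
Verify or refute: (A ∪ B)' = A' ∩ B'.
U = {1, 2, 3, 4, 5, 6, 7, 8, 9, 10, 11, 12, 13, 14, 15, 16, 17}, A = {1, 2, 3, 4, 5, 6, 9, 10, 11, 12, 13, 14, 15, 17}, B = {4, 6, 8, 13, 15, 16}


LHS: A ∪ B = {1, 2, 3, 4, 5, 6, 8, 9, 10, 11, 12, 13, 14, 15, 16, 17}
(A ∪ B)' = U \ (A ∪ B) = {7}
A' = {7, 8, 16}, B' = {1, 2, 3, 5, 7, 9, 10, 11, 12, 14, 17}
Claimed RHS: A' ∩ B' = {7}
Identity is VALID: LHS = RHS = {7} ✓

Identity is valid. (A ∪ B)' = A' ∩ B' = {7}


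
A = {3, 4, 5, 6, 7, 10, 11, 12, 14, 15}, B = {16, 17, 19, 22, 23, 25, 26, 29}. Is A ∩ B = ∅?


Disjoint means A ∩ B = ∅.
A ∩ B = ∅
A ∩ B = ∅, so A and B are disjoint.

Yes, A and B are disjoint


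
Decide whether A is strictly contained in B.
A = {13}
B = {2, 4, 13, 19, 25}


A ⊂ B requires: A ⊆ B AND A ≠ B.
A ⊆ B? Yes
A = B? No
A ⊂ B: Yes (A is a proper subset of B)

Yes, A ⊂ B


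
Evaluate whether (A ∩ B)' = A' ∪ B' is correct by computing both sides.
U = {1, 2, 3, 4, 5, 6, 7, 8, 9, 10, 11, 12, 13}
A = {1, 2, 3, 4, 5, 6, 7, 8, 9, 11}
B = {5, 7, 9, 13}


LHS: A ∩ B = {5, 7, 9}
(A ∩ B)' = U \ (A ∩ B) = {1, 2, 3, 4, 6, 8, 10, 11, 12, 13}
A' = {10, 12, 13}, B' = {1, 2, 3, 4, 6, 8, 10, 11, 12}
Claimed RHS: A' ∪ B' = {1, 2, 3, 4, 6, 8, 10, 11, 12, 13}
Identity is VALID: LHS = RHS = {1, 2, 3, 4, 6, 8, 10, 11, 12, 13} ✓

Identity is valid. (A ∩ B)' = A' ∪ B' = {1, 2, 3, 4, 6, 8, 10, 11, 12, 13}


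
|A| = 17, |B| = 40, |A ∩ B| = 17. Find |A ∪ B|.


|A ∪ B| = |A| + |B| - |A ∩ B|
= 17 + 40 - 17
= 40

|A ∪ B| = 40


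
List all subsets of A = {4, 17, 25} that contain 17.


A subset of A contains 17 iff the remaining 2 elements form any subset of A \ {17}.
Count: 2^(n-1) = 2^2 = 4
Subsets containing 17: {17}, {4, 17}, {17, 25}, {4, 17, 25}

Subsets containing 17 (4 total): {17}, {4, 17}, {17, 25}, {4, 17, 25}


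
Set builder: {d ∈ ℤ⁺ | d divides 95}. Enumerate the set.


Checking each candidate:
Condition: positive divisors of 95
Result = {1, 5, 19, 95}

{1, 5, 19, 95}


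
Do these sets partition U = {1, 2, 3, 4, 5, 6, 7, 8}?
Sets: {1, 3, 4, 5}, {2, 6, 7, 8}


A partition requires: (1) non-empty parts, (2) pairwise disjoint, (3) union = U
Parts: {1, 3, 4, 5}, {2, 6, 7, 8}
Union of parts: {1, 2, 3, 4, 5, 6, 7, 8}
U = {1, 2, 3, 4, 5, 6, 7, 8}
All non-empty? True
Pairwise disjoint? True
Covers U? True

Yes, valid partition


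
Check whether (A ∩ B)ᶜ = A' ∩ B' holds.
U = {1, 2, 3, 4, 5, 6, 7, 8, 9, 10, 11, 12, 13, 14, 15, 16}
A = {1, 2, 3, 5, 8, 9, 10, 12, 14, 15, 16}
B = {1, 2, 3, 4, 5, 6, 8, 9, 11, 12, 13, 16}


LHS: A ∩ B = {1, 2, 3, 5, 8, 9, 12, 16}
(A ∩ B)' = U \ (A ∩ B) = {4, 6, 7, 10, 11, 13, 14, 15}
A' = {4, 6, 7, 11, 13}, B' = {7, 10, 14, 15}
Claimed RHS: A' ∩ B' = {7}
Identity is INVALID: LHS = {4, 6, 7, 10, 11, 13, 14, 15} but the RHS claimed here equals {7}. The correct form is (A ∩ B)' = A' ∪ B'.

Identity is invalid: (A ∩ B)' = {4, 6, 7, 10, 11, 13, 14, 15} but A' ∩ B' = {7}. The correct De Morgan law is (A ∩ B)' = A' ∪ B'.


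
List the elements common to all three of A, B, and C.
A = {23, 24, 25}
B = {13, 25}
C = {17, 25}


A ∩ B = {25}
(A ∩ B) ∩ C = {25}

A ∩ B ∩ C = {25}


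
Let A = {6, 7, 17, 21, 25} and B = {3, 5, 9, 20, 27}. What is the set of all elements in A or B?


A ∪ B = all elements in A or B (or both)
A = {6, 7, 17, 21, 25}
B = {3, 5, 9, 20, 27}
A ∪ B = {3, 5, 6, 7, 9, 17, 20, 21, 25, 27}

A ∪ B = {3, 5, 6, 7, 9, 17, 20, 21, 25, 27}


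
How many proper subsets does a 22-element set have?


Total subsets = 2^n = 2^22 = 4194304
Proper subsets exclude the set itself: 2^n - 1
= 4194304 - 1
= 4194303

Number of proper subsets = 4194303


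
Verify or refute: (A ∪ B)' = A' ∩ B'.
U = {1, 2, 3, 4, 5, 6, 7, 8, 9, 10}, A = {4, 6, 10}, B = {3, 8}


LHS: A ∪ B = {3, 4, 6, 8, 10}
(A ∪ B)' = U \ (A ∪ B) = {1, 2, 5, 7, 9}
A' = {1, 2, 3, 5, 7, 8, 9}, B' = {1, 2, 4, 5, 6, 7, 9, 10}
Claimed RHS: A' ∩ B' = {1, 2, 5, 7, 9}
Identity is VALID: LHS = RHS = {1, 2, 5, 7, 9} ✓

Identity is valid. (A ∪ B)' = A' ∩ B' = {1, 2, 5, 7, 9}


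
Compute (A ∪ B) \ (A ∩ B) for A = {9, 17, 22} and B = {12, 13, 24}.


A △ B = (A \ B) ∪ (B \ A) = elements in exactly one of A or B
A \ B = {9, 17, 22}
B \ A = {12, 13, 24}
A △ B = {9, 12, 13, 17, 22, 24}

A △ B = {9, 12, 13, 17, 22, 24}


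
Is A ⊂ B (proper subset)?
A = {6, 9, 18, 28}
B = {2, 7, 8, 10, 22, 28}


A ⊂ B requires: A ⊆ B AND A ≠ B.
A ⊆ B? No
A ⊄ B, so A is not a proper subset.

No, A is not a proper subset of B


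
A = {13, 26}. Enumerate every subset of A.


|A| = 2, so |P(A)| = 2^2 = 4
Enumerate subsets by cardinality (0 to 2):
∅, {13}, {26}, {13, 26}

P(A) has 4 subsets: ∅, {13}, {26}, {13, 26}


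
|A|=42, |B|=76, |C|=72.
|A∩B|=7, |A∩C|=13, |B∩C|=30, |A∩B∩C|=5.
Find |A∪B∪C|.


|A∪B∪C| = |A|+|B|+|C| - |A∩B|-|A∩C|-|B∩C| + |A∩B∩C|
= 42+76+72 - 7-13-30 + 5
= 190 - 50 + 5
= 145

|A ∪ B ∪ C| = 145


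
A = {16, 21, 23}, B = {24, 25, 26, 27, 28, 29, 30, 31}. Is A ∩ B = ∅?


Disjoint means A ∩ B = ∅.
A ∩ B = ∅
A ∩ B = ∅, so A and B are disjoint.

Yes, A and B are disjoint


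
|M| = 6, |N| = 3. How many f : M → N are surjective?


n = |M| = 6, k = |N| = 3. Surjections via inclusion-exclusion:
S(n,k) = Σ(-1)^i × C(k,i) × (k-i)^n, i=0 to k
i=0: (-1)^0×C(3,0)×3^6 = 729
i=1: (-1)^1×C(3,1)×2^6 = -192
i=2: (-1)^2×C(3,2)×1^6 = 3
i=3: (-1)^3×C(3,3)×0^6 = 0
Total = 540

Number of surjections = 540


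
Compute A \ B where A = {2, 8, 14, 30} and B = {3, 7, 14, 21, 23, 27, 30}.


A \ B = elements in A but not in B
A = {2, 8, 14, 30}
B = {3, 7, 14, 21, 23, 27, 30}
Remove from A any elements in B
A \ B = {2, 8}

A \ B = {2, 8}


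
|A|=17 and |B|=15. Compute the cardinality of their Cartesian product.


|A × B| = |A| × |B|
= 17 × 15
= 255

|A × B| = 255


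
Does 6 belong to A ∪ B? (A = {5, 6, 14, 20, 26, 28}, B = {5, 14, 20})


A = {5, 6, 14, 20, 26, 28}, B = {5, 14, 20}
A ∪ B = all elements in A or B
A ∪ B = {5, 6, 14, 20, 26, 28}
Checking if 6 ∈ A ∪ B
6 is in A ∪ B → True

6 ∈ A ∪ B


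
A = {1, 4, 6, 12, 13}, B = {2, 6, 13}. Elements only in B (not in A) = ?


A = {1, 4, 6, 12, 13}
B = {2, 6, 13}
Region: only in B (not in A)
Elements: {2}

Elements only in B (not in A): {2}


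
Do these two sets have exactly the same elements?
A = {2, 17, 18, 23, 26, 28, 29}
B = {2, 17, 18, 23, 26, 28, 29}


Two sets are equal iff they have exactly the same elements.
A = {2, 17, 18, 23, 26, 28, 29}
B = {2, 17, 18, 23, 26, 28, 29}
Same elements → A = B

Yes, A = B


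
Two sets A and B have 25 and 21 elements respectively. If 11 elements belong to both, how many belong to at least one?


|A ∪ B| = |A| + |B| - |A ∩ B|
= 25 + 21 - 11
= 35

|A ∪ B| = 35


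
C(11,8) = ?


C(n,k) = n! / (k!(n-k)!)
C(11,8) = 11! / (8!3!)
= 165

C(11,8) = 165


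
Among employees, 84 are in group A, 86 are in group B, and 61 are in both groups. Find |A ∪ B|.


|A ∪ B| = |A| + |B| - |A ∩ B|
= 84 + 86 - 61
= 109

|A ∪ B| = 109


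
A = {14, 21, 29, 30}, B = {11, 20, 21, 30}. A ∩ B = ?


A ∩ B = elements in both A and B
A = {14, 21, 29, 30}
B = {11, 20, 21, 30}
A ∩ B = {21, 30}

A ∩ B = {21, 30}


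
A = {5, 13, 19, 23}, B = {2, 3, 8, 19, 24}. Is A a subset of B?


A ⊆ B means every element of A is in B.
Elements in A not in B: {5, 13, 23}
So A ⊄ B.

No, A ⊄ B


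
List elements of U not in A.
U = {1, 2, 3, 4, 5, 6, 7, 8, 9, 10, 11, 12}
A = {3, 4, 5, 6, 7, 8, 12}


Aᶜ = U \ A = elements in U but not in A
U = {1, 2, 3, 4, 5, 6, 7, 8, 9, 10, 11, 12}
A = {3, 4, 5, 6, 7, 8, 12}
Aᶜ = {1, 2, 9, 10, 11}

Aᶜ = {1, 2, 9, 10, 11}


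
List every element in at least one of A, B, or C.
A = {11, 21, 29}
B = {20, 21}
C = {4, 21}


A ∪ B = {11, 20, 21, 29}
(A ∪ B) ∪ C = {4, 11, 20, 21, 29}

A ∪ B ∪ C = {4, 11, 20, 21, 29}


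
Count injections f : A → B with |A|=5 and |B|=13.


An injection sends each of |A| = 5 inputs to a distinct output in B.
# injections = |B|·(|B|-1)·…·(|B|-|A|+1) = 13! / (13 - 5)!
= 13 × 12 × 11 × 10 × 9
= 154440

Number of injections = 154440


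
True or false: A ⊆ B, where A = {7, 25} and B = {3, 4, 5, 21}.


A ⊆ B means every element of A is in B.
Elements in A not in B: {7, 25}
So A ⊄ B.

No, A ⊄ B


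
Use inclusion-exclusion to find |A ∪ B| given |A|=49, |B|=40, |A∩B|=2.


|A ∪ B| = |A| + |B| - |A ∩ B|
= 49 + 40 - 2
= 87

|A ∪ B| = 87


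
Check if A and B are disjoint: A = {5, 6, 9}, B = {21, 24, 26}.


Disjoint means A ∩ B = ∅.
A ∩ B = ∅
A ∩ B = ∅, so A and B are disjoint.

Yes, A and B are disjoint


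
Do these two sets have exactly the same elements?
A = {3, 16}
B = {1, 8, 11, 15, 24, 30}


Two sets are equal iff they have exactly the same elements.
A = {3, 16}
B = {1, 8, 11, 15, 24, 30}
Differences: {1, 3, 8, 11, 15, 16, 24, 30}
A ≠ B

No, A ≠ B


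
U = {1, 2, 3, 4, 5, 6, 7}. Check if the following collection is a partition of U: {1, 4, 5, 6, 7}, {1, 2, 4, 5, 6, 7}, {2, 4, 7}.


A partition requires: (1) non-empty parts, (2) pairwise disjoint, (3) union = U
Parts: {1, 4, 5, 6, 7}, {1, 2, 4, 5, 6, 7}, {2, 4, 7}
Union of parts: {1, 2, 4, 5, 6, 7}
U = {1, 2, 3, 4, 5, 6, 7}
All non-empty? True
Pairwise disjoint? False
Covers U? False

No, not a valid partition


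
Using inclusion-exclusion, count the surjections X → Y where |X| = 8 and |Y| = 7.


n = |X| = 8, k = |Y| = 7. Surjections via inclusion-exclusion:
S(n,k) = Σ(-1)^i × C(k,i) × (k-i)^n, i=0 to k
i=0: (-1)^0×C(7,0)×7^8 = 5764801
i=1: (-1)^1×C(7,1)×6^8 = -11757312
i=2: (-1)^2×C(7,2)×5^8 = 8203125
i=3: (-1)^3×C(7,3)×4^8 = -2293760
i=4: (-1)^4×C(7,4)×3^8 = 229635
i=5: (-1)^5×C(7,5)×2^8 = -5376
i=6: (-1)^6×C(7,6)×1^8 = 7
i=7: (-1)^7×C(7,7)×0^8 = 0
Total = 141120

Number of surjections = 141120


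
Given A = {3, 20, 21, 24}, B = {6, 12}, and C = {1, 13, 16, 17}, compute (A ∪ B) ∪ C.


A ∪ B = {3, 6, 12, 20, 21, 24}
(A ∪ B) ∪ C = {1, 3, 6, 12, 13, 16, 17, 20, 21, 24}

A ∪ B ∪ C = {1, 3, 6, 12, 13, 16, 17, 20, 21, 24}


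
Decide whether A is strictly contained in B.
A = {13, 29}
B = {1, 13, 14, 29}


A ⊂ B requires: A ⊆ B AND A ≠ B.
A ⊆ B? Yes
A = B? No
A ⊂ B: Yes (A is a proper subset of B)

Yes, A ⊂ B


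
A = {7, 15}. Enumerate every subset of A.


|A| = 2, so |P(A)| = 2^2 = 4
Enumerate subsets by cardinality (0 to 2):
∅, {7}, {15}, {7, 15}

P(A) has 4 subsets: ∅, {7}, {15}, {7, 15}


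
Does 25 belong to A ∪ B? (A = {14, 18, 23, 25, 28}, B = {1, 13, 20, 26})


A = {14, 18, 23, 25, 28}, B = {1, 13, 20, 26}
A ∪ B = all elements in A or B
A ∪ B = {1, 13, 14, 18, 20, 23, 25, 26, 28}
Checking if 25 ∈ A ∪ B
25 is in A ∪ B → True

25 ∈ A ∪ B


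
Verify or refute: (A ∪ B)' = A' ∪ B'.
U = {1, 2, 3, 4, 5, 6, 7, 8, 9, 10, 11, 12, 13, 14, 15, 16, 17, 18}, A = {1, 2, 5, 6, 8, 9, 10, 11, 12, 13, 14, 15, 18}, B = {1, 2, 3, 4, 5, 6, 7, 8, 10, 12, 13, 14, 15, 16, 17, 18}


LHS: A ∪ B = {1, 2, 3, 4, 5, 6, 7, 8, 9, 10, 11, 12, 13, 14, 15, 16, 17, 18}
(A ∪ B)' = U \ (A ∪ B) = ∅
A' = {3, 4, 7, 16, 17}, B' = {9, 11}
Claimed RHS: A' ∪ B' = {3, 4, 7, 9, 11, 16, 17}
Identity is INVALID: LHS = ∅ but the RHS claimed here equals {3, 4, 7, 9, 11, 16, 17}. The correct form is (A ∪ B)' = A' ∩ B'.

Identity is invalid: (A ∪ B)' = ∅ but A' ∪ B' = {3, 4, 7, 9, 11, 16, 17}. The correct De Morgan law is (A ∪ B)' = A' ∩ B'.


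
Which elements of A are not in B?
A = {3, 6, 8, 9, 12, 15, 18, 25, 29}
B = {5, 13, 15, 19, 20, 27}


A \ B = elements in A but not in B
A = {3, 6, 8, 9, 12, 15, 18, 25, 29}
B = {5, 13, 15, 19, 20, 27}
Remove from A any elements in B
A \ B = {3, 6, 8, 9, 12, 18, 25, 29}

A \ B = {3, 6, 8, 9, 12, 18, 25, 29}


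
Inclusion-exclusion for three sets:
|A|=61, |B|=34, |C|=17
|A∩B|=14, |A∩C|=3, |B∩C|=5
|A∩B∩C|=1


|A∪B∪C| = |A|+|B|+|C| - |A∩B|-|A∩C|-|B∩C| + |A∩B∩C|
= 61+34+17 - 14-3-5 + 1
= 112 - 22 + 1
= 91

|A ∪ B ∪ C| = 91


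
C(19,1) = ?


C(n,k) = n! / (k!(n-k)!)
C(19,1) = 19! / (1!18!)
= 19

C(19,1) = 19


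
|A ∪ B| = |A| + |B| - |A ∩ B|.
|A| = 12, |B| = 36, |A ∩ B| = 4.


|A ∪ B| = |A| + |B| - |A ∩ B|
= 12 + 36 - 4
= 44

|A ∪ B| = 44


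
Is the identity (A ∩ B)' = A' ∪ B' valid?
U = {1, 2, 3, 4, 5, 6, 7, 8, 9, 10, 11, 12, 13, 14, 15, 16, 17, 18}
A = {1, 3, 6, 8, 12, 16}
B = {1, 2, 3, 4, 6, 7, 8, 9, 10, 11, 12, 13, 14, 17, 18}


LHS: A ∩ B = {1, 3, 6, 8, 12}
(A ∩ B)' = U \ (A ∩ B) = {2, 4, 5, 7, 9, 10, 11, 13, 14, 15, 16, 17, 18}
A' = {2, 4, 5, 7, 9, 10, 11, 13, 14, 15, 17, 18}, B' = {5, 15, 16}
Claimed RHS: A' ∪ B' = {2, 4, 5, 7, 9, 10, 11, 13, 14, 15, 16, 17, 18}
Identity is VALID: LHS = RHS = {2, 4, 5, 7, 9, 10, 11, 13, 14, 15, 16, 17, 18} ✓

Identity is valid. (A ∩ B)' = A' ∪ B' = {2, 4, 5, 7, 9, 10, 11, 13, 14, 15, 16, 17, 18}


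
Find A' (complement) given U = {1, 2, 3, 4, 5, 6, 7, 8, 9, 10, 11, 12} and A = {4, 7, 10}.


Aᶜ = U \ A = elements in U but not in A
U = {1, 2, 3, 4, 5, 6, 7, 8, 9, 10, 11, 12}
A = {4, 7, 10}
Aᶜ = {1, 2, 3, 5, 6, 8, 9, 11, 12}

Aᶜ = {1, 2, 3, 5, 6, 8, 9, 11, 12}


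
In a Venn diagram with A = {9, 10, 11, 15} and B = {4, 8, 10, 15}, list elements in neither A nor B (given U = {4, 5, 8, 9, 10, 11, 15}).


A = {9, 10, 11, 15}
B = {4, 8, 10, 15}
Region: in neither A nor B (given U = {4, 5, 8, 9, 10, 11, 15})
Elements: {5}

Elements in neither A nor B (given U = {4, 5, 8, 9, 10, 11, 15}): {5}


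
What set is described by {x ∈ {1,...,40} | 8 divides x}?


Checking each candidate:
Condition: multiples of 8 in {1,...,40}
Result = {8, 16, 24, 32, 40}

{8, 16, 24, 32, 40}


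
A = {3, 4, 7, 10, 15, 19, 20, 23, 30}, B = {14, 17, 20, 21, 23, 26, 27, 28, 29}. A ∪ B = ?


A ∪ B = all elements in A or B (or both)
A = {3, 4, 7, 10, 15, 19, 20, 23, 30}
B = {14, 17, 20, 21, 23, 26, 27, 28, 29}
A ∪ B = {3, 4, 7, 10, 14, 15, 17, 19, 20, 21, 23, 26, 27, 28, 29, 30}

A ∪ B = {3, 4, 7, 10, 14, 15, 17, 19, 20, 21, 23, 26, 27, 28, 29, 30}


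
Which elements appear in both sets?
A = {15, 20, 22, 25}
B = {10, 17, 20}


A ∩ B = elements in both A and B
A = {15, 20, 22, 25}
B = {10, 17, 20}
A ∩ B = {20}

A ∩ B = {20}


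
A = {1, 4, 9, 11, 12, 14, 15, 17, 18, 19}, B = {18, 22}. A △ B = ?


A △ B = (A \ B) ∪ (B \ A) = elements in exactly one of A or B
A \ B = {1, 4, 9, 11, 12, 14, 15, 17, 19}
B \ A = {22}
A △ B = {1, 4, 9, 11, 12, 14, 15, 17, 19, 22}

A △ B = {1, 4, 9, 11, 12, 14, 15, 17, 19, 22}


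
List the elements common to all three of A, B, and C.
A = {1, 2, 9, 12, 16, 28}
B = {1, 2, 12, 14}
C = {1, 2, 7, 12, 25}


A ∩ B = {1, 2, 12}
(A ∩ B) ∩ C = {1, 2, 12}

A ∩ B ∩ C = {1, 2, 12}


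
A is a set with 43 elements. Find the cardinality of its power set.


Number of subsets = 2^n
= 2^43
= 8796093022208

|P(A)| = 8796093022208


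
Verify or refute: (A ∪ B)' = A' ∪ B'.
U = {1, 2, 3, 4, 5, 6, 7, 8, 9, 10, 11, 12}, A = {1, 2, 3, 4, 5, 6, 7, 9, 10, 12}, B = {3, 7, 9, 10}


LHS: A ∪ B = {1, 2, 3, 4, 5, 6, 7, 9, 10, 12}
(A ∪ B)' = U \ (A ∪ B) = {8, 11}
A' = {8, 11}, B' = {1, 2, 4, 5, 6, 8, 11, 12}
Claimed RHS: A' ∪ B' = {1, 2, 4, 5, 6, 8, 11, 12}
Identity is INVALID: LHS = {8, 11} but the RHS claimed here equals {1, 2, 4, 5, 6, 8, 11, 12}. The correct form is (A ∪ B)' = A' ∩ B'.

Identity is invalid: (A ∪ B)' = {8, 11} but A' ∪ B' = {1, 2, 4, 5, 6, 8, 11, 12}. The correct De Morgan law is (A ∪ B)' = A' ∩ B'.


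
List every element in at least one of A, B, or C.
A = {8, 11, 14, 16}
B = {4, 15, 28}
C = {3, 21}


A ∪ B = {4, 8, 11, 14, 15, 16, 28}
(A ∪ B) ∪ C = {3, 4, 8, 11, 14, 15, 16, 21, 28}

A ∪ B ∪ C = {3, 4, 8, 11, 14, 15, 16, 21, 28}


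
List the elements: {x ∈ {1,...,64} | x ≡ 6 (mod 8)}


Checking each candidate:
Condition: x in {1,...,64} with x ≡ 6 (mod 8)
Result = {6, 14, 22, 30, 38, 46, 54, 62}

{6, 14, 22, 30, 38, 46, 54, 62}


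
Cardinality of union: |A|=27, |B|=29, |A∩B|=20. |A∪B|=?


|A ∪ B| = |A| + |B| - |A ∩ B|
= 27 + 29 - 20
= 36

|A ∪ B| = 36


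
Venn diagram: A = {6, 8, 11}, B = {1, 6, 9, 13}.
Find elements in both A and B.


A = {6, 8, 11}
B = {1, 6, 9, 13}
Region: in both A and B
Elements: {6}

Elements in both A and B: {6}


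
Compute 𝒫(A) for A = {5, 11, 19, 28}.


|A| = 4, so |P(A)| = 2^4 = 16
Enumerate subsets by cardinality (0 to 4):
∅, {5}, {11}, {19}, {28}, {5, 11}, {5, 19}, {5, 28}, {11, 19}, {11, 28}, {19, 28}, {5, 11, 19}, {5, 11, 28}, {5, 19, 28}, {11, 19, 28}, {5, 11, 19, 28}

P(A) has 16 subsets: ∅, {5}, {11}, {19}, {28}, {5, 11}, {5, 19}, {5, 28}, {11, 19}, {11, 28}, {19, 28}, {5, 11, 19}, {5, 11, 28}, {5, 19, 28}, {11, 19, 28}, {5, 11, 19, 28}


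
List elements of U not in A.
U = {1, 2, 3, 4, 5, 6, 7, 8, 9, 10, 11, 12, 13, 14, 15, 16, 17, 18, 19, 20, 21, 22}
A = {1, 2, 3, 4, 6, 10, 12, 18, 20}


Aᶜ = U \ A = elements in U but not in A
U = {1, 2, 3, 4, 5, 6, 7, 8, 9, 10, 11, 12, 13, 14, 15, 16, 17, 18, 19, 20, 21, 22}
A = {1, 2, 3, 4, 6, 10, 12, 18, 20}
Aᶜ = {5, 7, 8, 9, 11, 13, 14, 15, 16, 17, 19, 21, 22}

Aᶜ = {5, 7, 8, 9, 11, 13, 14, 15, 16, 17, 19, 21, 22}


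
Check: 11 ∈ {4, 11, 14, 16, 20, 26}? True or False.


A = {4, 11, 14, 16, 20, 26}
Checking if 11 is in A
11 is in A → True

11 ∈ A


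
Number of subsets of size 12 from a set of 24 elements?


C(n,k) = n! / (k!(n-k)!)
C(24,12) = 24! / (12!12!)
= 2704156

C(24,12) = 2704156


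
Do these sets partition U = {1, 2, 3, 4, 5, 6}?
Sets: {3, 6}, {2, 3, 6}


A partition requires: (1) non-empty parts, (2) pairwise disjoint, (3) union = U
Parts: {3, 6}, {2, 3, 6}
Union of parts: {2, 3, 6}
U = {1, 2, 3, 4, 5, 6}
All non-empty? True
Pairwise disjoint? False
Covers U? False

No, not a valid partition


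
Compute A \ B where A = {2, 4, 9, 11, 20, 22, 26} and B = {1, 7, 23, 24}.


A \ B = elements in A but not in B
A = {2, 4, 9, 11, 20, 22, 26}
B = {1, 7, 23, 24}
Remove from A any elements in B
A \ B = {2, 4, 9, 11, 20, 22, 26}

A \ B = {2, 4, 9, 11, 20, 22, 26}


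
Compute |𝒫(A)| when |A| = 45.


Number of subsets = 2^n
= 2^45
= 35184372088832

|P(A)| = 35184372088832


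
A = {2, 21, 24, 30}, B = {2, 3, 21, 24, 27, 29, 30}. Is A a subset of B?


A ⊆ B means every element of A is in B.
All elements of A are in B.
So A ⊆ B.

Yes, A ⊆ B


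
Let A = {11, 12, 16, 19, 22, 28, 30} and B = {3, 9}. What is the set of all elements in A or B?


A ∪ B = all elements in A or B (or both)
A = {11, 12, 16, 19, 22, 28, 30}
B = {3, 9}
A ∪ B = {3, 9, 11, 12, 16, 19, 22, 28, 30}

A ∪ B = {3, 9, 11, 12, 16, 19, 22, 28, 30}


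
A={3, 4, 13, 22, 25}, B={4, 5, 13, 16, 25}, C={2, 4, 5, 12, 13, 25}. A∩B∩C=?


A ∩ B = {4, 13, 25}
(A ∩ B) ∩ C = {4, 13, 25}

A ∩ B ∩ C = {4, 13, 25}


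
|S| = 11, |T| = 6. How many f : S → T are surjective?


n = |S| = 11, k = |T| = 6. Surjections via inclusion-exclusion:
S(n,k) = Σ(-1)^i × C(k,i) × (k-i)^n, i=0 to k
i=0: (-1)^0×C(6,0)×6^11 = 362797056
i=1: (-1)^1×C(6,1)×5^11 = -292968750
i=2: (-1)^2×C(6,2)×4^11 = 62914560
i=3: (-1)^3×C(6,3)×3^11 = -3542940
i=4: (-1)^4×C(6,4)×2^11 = 30720
i=5: (-1)^5×C(6,5)×1^11 = -6
i=6: (-1)^6×C(6,6)×0^11 = 0
Total = 129230640

Number of surjections = 129230640


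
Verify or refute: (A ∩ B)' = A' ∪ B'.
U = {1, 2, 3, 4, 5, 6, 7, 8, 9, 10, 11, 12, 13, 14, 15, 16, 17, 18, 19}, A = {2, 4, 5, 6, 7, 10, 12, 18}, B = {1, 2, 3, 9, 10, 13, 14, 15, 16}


LHS: A ∩ B = {2, 10}
(A ∩ B)' = U \ (A ∩ B) = {1, 3, 4, 5, 6, 7, 8, 9, 11, 12, 13, 14, 15, 16, 17, 18, 19}
A' = {1, 3, 8, 9, 11, 13, 14, 15, 16, 17, 19}, B' = {4, 5, 6, 7, 8, 11, 12, 17, 18, 19}
Claimed RHS: A' ∪ B' = {1, 3, 4, 5, 6, 7, 8, 9, 11, 12, 13, 14, 15, 16, 17, 18, 19}
Identity is VALID: LHS = RHS = {1, 3, 4, 5, 6, 7, 8, 9, 11, 12, 13, 14, 15, 16, 17, 18, 19} ✓

Identity is valid. (A ∩ B)' = A' ∪ B' = {1, 3, 4, 5, 6, 7, 8, 9, 11, 12, 13, 14, 15, 16, 17, 18, 19}
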